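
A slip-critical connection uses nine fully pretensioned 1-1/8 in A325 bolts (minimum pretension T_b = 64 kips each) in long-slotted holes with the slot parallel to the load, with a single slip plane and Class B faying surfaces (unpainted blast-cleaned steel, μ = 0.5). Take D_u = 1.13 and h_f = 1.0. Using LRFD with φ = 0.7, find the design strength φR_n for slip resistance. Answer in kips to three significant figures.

R_n = μ · D_u · h_f · T_b · n_s · n_b = 0.5 × 1.13 × 1.0 × 64 × 1 × 9 = 325.4 kips.
Design strength φR_n = 0.7 × 325.4 = 228 kips.

228 kips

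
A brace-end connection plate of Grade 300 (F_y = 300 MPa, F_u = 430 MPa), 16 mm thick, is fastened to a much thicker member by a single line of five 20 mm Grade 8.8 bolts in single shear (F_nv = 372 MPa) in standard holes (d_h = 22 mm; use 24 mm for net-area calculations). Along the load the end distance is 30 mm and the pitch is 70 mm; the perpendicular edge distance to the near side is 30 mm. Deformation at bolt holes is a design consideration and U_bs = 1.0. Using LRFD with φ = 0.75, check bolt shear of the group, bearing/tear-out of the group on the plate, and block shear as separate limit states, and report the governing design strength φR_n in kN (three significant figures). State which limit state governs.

438 kN (bolt shear governs)

Bolt shear: A_b = π·20²/4 = 314.2 mm²; R_n = 372 × 314.2 × 5 × 1 / 1000 = 584.3 kN → 0.75 × 584.3 = 438 kN.
Bearing: edge l_c = 19, r_n = 156.9 kN; interior l_c = 48, r_n = 330.2 kN; R_n = 156.9 + 4·330.2 = 1478 kN → 1110 kN.
Block shear: A_gv = 4960, A_nv = 3232, A_nt = 288 mm²; R_n = min(0.6F_uA_nv, 0.6F_yA_gv) + U_bs·F_u·A_nt = 957.7 kN → 718 kN.
Bolt shear governs: 438 kN.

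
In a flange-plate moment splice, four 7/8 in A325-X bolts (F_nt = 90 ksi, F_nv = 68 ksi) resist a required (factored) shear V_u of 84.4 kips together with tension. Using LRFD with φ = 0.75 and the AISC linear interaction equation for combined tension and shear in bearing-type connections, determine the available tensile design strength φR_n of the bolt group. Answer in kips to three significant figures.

A_b = π·0.875²/4 = 0.6013 in²; f_rv = 84.4 / (4 × 0.6013) = 35.09 ksi.
F'_nt = 1.3 F_nt − (F_nt / φF_nv) f_rv = 1.3·90 − (90/(0.75·68))·35.09 = 55.08 ksi, capped at F_nt → F'_nt = 55.08 ksi.
R_n = F'_nt · A_b · n = 55.08 × 0.6013 × 4 = 132.5 kips.
Design strength φR_n = 0.75 × 132.5 = 99.4 kips.

99.4 kips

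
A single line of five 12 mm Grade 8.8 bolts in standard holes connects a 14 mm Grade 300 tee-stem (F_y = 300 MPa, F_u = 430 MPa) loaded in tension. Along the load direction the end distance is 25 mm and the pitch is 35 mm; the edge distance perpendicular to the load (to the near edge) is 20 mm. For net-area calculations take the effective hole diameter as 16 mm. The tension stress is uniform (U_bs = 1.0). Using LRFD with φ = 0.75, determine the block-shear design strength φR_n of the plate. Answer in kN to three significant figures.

306 kN

Shear plane L_v = 25 + 4·35 = 165 mm; A_gv = 165 × 14 = 2310 mm².
A_nv = (165 − 4.5·16) × 14 = 1302 mm².
A_nt = (20 − 0.5·16) × 14 = 168 mm².
0.6 F_u A_nv = 335.9 kN; 0.6 F_y A_gv = 415.8 kN → shear rupture governs the shear term.
R_n = 335.9 + 1.0 × 430 × 168 / 1000 = 408.2 kN.
Design strength φR_n = 0.75 × 408.2 = 306 kN.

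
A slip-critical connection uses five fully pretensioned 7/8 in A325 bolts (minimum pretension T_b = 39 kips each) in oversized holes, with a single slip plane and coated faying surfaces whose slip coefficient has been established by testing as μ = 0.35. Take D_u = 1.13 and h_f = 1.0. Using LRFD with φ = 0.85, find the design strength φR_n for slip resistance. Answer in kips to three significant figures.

65.6 kips

R_n = μ · D_u · h_f · T_b · n_s · n_b = 0.35 × 1.13 × 1.0 × 39 × 1 × 5 = 77.12 kips.
Design strength φR_n = 0.85 × 77.12 = 65.6 kips.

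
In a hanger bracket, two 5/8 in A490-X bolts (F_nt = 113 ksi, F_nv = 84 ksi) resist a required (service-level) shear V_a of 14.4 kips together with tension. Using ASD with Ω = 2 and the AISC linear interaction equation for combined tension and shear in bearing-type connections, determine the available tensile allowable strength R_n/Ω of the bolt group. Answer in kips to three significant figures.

A_b = π·0.625²/4 = 0.3068 in²; f_rv = 14.4 / (2 × 0.3068) = 23.47 ksi.
F'_nt = 1.3 F_nt − (Ω F_nt / F_nv) f_rv = 1.3·113 − (2·113/84)·23.47 = 83.76 ksi, capped at F_nt → F'_nt = 83.76 ksi.
R_n = F'_nt · A_b · n = 83.76 × 0.3068 × 2 = 51.39 kips.
Allowable strength R_n/Ω = 51.39 / 2 = 25.7 kips.

25.7 kips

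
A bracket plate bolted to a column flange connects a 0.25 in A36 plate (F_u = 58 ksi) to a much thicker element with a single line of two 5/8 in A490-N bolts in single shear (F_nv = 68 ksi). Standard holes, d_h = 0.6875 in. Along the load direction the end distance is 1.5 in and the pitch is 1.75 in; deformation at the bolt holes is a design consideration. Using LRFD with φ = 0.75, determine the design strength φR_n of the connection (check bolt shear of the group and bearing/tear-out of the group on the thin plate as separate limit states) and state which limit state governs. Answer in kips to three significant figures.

Bolt shear: A_b = π·0.625²/4 = 0.3068 in²; R_n = 68 × 0.3068 × 2 × 1 = 41.72 kips → 0.75 × 41.72 = 31.3 kips.
Bearing (1.2 l_c t F_u ≤ 2.4 d t F_u): upper limit = 2.4·0.625·0.25·58 = 21.75 kips.
  Edge l_c = 1.5 − 0.6875/2 = 1.156 → r_n = 20.12 kips; interior l_c = 1.75 − 0.6875 = 1.062 → r_n = 18.49 kips.
  R_n,bearing = 1·20.12 + 1·18.49 = 38.61 kips → 0.75 × 38.61 = 29 kips.
Bearing governs: 29 kips.

29 kips (bearing governs)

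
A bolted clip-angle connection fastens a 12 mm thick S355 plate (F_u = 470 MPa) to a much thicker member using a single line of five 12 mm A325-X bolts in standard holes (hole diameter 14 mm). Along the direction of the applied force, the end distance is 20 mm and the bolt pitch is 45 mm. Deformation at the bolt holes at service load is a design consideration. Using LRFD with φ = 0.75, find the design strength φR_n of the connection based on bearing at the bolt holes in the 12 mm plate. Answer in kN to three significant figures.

553 kN

Per bolt r_n = 1.2 l_c t F_u ≤ 2.4 d t F_u; upper limit = 2.4 × 12 × 12 × 470 / 1000 = 162.4 kN.
Edge bolt: l_c = 20 − 14/2 = 13 mm → 1.2 × 13 × 12 × 470 / 1000 = 87.98 → r_n = 87.98 kN.
Interior bolts: l_c = 45 − 14 = 31 mm → 1.2 × 31 × 12 × 470 / 1000 = 209.8 → r_n = 162.4 kN.
R_n = 1 × 87.98 + 4 × 162.4 = 737.7 kN.
Design strength φR_n = 0.75 × 737.7 = 553 kN.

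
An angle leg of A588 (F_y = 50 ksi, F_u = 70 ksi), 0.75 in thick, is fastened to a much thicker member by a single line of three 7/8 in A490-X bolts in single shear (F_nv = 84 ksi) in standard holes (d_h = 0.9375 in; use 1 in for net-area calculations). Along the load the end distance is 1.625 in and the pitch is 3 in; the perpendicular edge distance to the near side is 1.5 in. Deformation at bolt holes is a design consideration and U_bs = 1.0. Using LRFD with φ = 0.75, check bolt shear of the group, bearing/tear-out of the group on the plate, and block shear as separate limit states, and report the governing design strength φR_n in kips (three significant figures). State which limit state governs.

Bolt shear: A_b = π·0.875²/4 = 0.6013 in²; R_n = 84 × 0.6013 × 3 × 1 = 151.5 kips → 0.75 × 151.5 = 114 kips.
Bearing: edge l_c = 1.156, r_n = 72.84 kips; interior l_c = 2.062, r_n = 110.3 kips; R_n = 72.84 + 2·110.3 = 293.3 kips → 220 kips.
Block shear: A_gv = 5.719, A_nv = 3.844, A_nt = 0.75 in²; R_n = min(0.6F_uA_nv, 0.6F_yA_gv) + U_bs·F_u·A_nt = 213.9 kips → 160 kips.
Bolt shear governs: 114 kips.

114 kips (bolt shear governs)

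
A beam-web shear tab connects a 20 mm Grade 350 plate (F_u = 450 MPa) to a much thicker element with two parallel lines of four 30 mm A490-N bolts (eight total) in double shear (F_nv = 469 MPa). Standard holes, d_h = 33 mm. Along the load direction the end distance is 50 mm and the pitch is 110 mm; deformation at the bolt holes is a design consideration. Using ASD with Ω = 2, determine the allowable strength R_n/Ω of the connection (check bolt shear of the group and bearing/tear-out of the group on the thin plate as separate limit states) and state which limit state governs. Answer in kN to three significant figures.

2310 kN (bearing governs)

Bolt shear: A_b = π·30²/4 = 706.9 mm²; R_n = 469 × 706.9 × 8 × 2 / 1000 = 5304 kN → 5304 / 2 = 2650 kN.
Bearing (1.2 l_c t F_u ≤ 2.4 d t F_u): upper limit = 2.4·30·20·450 / 1000 = 648 kN.
  Edge l_c = 50 − 33/2 = 33.5 → r_n = 361.8 kN; interior l_c = 110 − 33 = 77 → r_n = 648 kN.
  R_n,bearing = 2·361.8 + 6·648 = 4612 kN → 4612 / 2 = 2310 kN.
Bearing governs: 2310 kN.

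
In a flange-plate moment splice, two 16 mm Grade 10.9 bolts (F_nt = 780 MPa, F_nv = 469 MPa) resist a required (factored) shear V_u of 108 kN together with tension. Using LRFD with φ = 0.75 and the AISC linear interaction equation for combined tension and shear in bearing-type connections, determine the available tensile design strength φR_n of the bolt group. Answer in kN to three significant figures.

126 kN

A_b = π·16²/4 = 201.1 mm²; f_rv = 108 × 1000 / (2 × 201.1) = 268.6 MPa.
F'_nt = 1.3 F_nt − (F_nt / φF_nv) f_rv = 1.3·780 − (780/(0.75·469))·268.6 = 418.4 MPa, capped at F_nt → F'_nt = 418.4 MPa.
R_n = F'_nt · A_b · n = 418.4 × 201.1 × 2 / 1000 = 168.3 kN.
Design strength φR_n = 0.75 × 168.3 = 126 kN.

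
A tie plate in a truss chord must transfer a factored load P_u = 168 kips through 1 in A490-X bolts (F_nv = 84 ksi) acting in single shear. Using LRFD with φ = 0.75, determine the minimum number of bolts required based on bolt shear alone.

4 bolts

A_b = π·1²/4 = 0.7854 in².
Per-bolt design strength φR_n = 0.75 × 84 × 0.7854 × 1 = 49.48 kips.
n ≥ 168 / 49.48 = 3.395 → use 4 bolts.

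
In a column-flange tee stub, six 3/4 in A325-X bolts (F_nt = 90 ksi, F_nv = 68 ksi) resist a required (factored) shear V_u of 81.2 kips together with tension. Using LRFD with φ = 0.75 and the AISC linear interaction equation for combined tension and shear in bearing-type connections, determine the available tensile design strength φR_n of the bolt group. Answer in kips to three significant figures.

125 kips

A_b = π·0.75²/4 = 0.4418 in²; f_rv = 81.2 / (6 × 0.4418) = 30.63 ksi.
F'_nt = 1.3 F_nt − (F_nt / φF_nv) f_rv = 1.3·90 − (90/(0.75·68))·30.63 = 62.94 ksi, capped at F_nt → F'_nt = 62.94 ksi.
R_n = F'_nt · A_b · n = 62.94 × 0.4418 × 6 = 166.8 kips.
Design strength φR_n = 0.75 × 166.8 = 125 kips.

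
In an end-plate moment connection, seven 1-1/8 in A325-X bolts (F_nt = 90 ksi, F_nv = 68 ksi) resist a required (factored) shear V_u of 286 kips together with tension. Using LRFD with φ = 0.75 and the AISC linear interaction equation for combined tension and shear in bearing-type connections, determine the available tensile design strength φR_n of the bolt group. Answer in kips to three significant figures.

232 kips

A_b = π·1.125²/4 = 0.994 in²; f_rv = 286 / (7 × 0.994) = 41.1 ksi.
F'_nt = 1.3 F_nt − (F_nt / φF_nv) f_rv = 1.3·90 − (90/(0.75·68))·41.1 = 44.47 ksi, capped at F_nt → F'_nt = 44.47 ksi.
R_n = F'_nt · A_b · n = 44.47 × 0.994 × 7 = 309.4 kips.
Design strength φR_n = 0.75 × 309.4 = 232 kips.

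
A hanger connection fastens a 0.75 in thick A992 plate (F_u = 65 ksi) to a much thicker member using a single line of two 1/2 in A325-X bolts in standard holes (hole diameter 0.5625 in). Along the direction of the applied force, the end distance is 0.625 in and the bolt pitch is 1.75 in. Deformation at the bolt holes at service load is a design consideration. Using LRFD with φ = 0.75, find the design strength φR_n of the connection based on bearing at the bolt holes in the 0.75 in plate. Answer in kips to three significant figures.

59 kips

Per bolt r_n = 1.2 l_c t F_u ≤ 2.4 d t F_u; upper limit = 2.4 × 0.5 × 0.75 × 65 = 58.5 kips.
Edge bolt: l_c = 0.625 − 0.5625/2 = 0.3438 in → 1.2 × 0.3438 × 0.75 × 65 = 20.11 → r_n = 20.11 kips.
Interior bolts: l_c = 1.75 − 0.5625 = 1.188 in → 1.2 × 1.188 × 0.75 × 65 = 69.47 → r_n = 58.5 kips.
R_n = 1 × 20.11 + 1 × 58.5 = 78.61 kips.
Design strength φR_n = 0.75 × 78.61 = 59 kips.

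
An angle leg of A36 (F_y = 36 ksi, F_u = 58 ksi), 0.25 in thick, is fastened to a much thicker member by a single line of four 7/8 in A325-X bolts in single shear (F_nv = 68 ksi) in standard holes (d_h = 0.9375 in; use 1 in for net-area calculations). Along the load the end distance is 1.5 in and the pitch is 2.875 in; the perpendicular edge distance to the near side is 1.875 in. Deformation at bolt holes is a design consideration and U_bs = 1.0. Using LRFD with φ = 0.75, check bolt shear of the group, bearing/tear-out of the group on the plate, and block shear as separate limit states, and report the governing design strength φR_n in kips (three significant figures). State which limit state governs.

56 kips (block shear governs)

Bolt shear: A_b = π·0.875²/4 = 0.6013 in²; R_n = 68 × 0.6013 × 4 × 1 = 163.6 kips → 0.75 × 163.6 = 123 kips.
Bearing: edge l_c = 1.031, r_n = 17.94 kips; interior l_c = 1.938, r_n = 30.45 kips; R_n = 17.94 + 3·30.45 = 109.3 kips → 82 kips.
Block shear: A_gv = 2.531, A_nv = 1.656, A_nt = 0.3438 in²; R_n = min(0.6F_uA_nv, 0.6F_yA_gv) + U_bs·F_u·A_nt = 74.61 kips → 56 kips.
Block shear governs: 56 kips.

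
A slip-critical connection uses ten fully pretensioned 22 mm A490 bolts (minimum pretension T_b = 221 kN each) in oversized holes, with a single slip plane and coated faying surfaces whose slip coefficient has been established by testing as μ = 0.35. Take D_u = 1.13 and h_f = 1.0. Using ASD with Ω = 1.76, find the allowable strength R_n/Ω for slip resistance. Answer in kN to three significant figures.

R_n = μ · D_u · h_f · T_b · n_s · n_b = 0.35 × 1.13 × 1.0 × 221 × 1 × 10 = 874.1 kN.
Allowable strength R_n/Ω = 874.1 / 1.76 = 497 kN.

497 kN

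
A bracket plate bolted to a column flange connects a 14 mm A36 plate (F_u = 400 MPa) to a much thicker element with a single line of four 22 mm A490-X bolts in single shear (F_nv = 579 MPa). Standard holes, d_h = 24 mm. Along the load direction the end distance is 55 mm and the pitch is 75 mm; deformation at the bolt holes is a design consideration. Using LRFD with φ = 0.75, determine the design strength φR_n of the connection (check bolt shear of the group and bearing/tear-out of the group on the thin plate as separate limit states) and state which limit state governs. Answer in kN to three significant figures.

Bolt shear: A_b = π·22²/4 = 380.1 mm²; R_n = 579 × 380.1 × 4 × 1 / 1000 = 880.4 kN → 0.75 × 880.4 = 660 kN.
Bearing (1.2 l_c t F_u ≤ 2.4 d t F_u): upper limit = 2.4·22·14·400 / 1000 = 295.7 kN.
  Edge l_c = 55 − 24/2 = 43 → r_n = 289 kN; interior l_c = 75 − 24 = 51 → r_n = 295.7 kN.
  R_n,bearing = 1·289 + 3·295.7 = 1176 kN → 0.75 × 1176 = 882 kN.
Bolt shear governs: 660 kN.

660 kN (bolt shear governs)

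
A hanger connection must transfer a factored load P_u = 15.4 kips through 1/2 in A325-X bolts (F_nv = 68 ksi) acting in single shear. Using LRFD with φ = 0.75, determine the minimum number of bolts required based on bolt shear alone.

2 bolts

A_b = π·0.5²/4 = 0.1963 in².
Per-bolt design strength φR_n = 0.75 × 68 × 0.1963 × 1 = 10.01 kips.
n ≥ 15.4 / 10.01 = 1.538 → use 2 bolts.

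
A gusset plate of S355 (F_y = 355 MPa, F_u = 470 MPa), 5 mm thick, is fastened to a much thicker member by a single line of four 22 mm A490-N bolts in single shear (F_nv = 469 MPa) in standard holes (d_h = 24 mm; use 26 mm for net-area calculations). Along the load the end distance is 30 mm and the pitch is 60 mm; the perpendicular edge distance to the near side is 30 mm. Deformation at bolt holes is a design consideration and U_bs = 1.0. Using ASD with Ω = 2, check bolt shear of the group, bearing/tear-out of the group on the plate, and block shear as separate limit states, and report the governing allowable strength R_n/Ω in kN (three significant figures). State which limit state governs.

104 kN (block shear governs)

Bolt shear: A_b = π·22²/4 = 380.1 mm²; R_n = 469 × 380.1 × 4 × 1 / 1000 = 713.1 kN → 713.1 / 2 = 357 kN.
Bearing: edge l_c = 18, r_n = 50.76 kN; interior l_c = 36, r_n = 101.5 kN; R_n = 50.76 + 3·101.5 = 355.3 kN → 178 kN.
Block shear: A_gv = 1050, A_nv = 595, A_nt = 85 mm²; R_n = min(0.6F_uA_nv, 0.6F_yA_gv) + U_bs·F_u·A_nt = 207.7 kN → 104 kN.
Block shear governs: 104 kN.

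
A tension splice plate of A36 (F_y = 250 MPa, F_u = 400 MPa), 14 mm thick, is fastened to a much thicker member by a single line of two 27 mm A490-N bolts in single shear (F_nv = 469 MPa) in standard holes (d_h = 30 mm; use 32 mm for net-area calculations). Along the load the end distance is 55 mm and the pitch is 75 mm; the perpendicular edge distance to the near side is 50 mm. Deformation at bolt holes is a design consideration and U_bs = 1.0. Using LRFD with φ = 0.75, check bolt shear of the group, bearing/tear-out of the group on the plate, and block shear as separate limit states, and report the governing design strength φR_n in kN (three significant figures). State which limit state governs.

Bolt shear: A_b = π·27²/4 = 572.6 mm²; R_n = 469 × 572.6 × 2 × 1 / 1000 = 537.1 kN → 0.75 × 537.1 = 403 kN.
Bearing: edge l_c = 40, r_n = 268.8 kN; interior l_c = 45, r_n = 302.4 kN; R_n = 268.8 + 1·302.4 = 571.2 kN → 428 kN.
Block shear: A_gv = 1820, A_nv = 1148, A_nt = 476 mm²; R_n = min(0.6F_uA_nv, 0.6F_yA_gv) + U_bs·F_u·A_nt = 463.4 kN → 348 kN.
Block shear governs: 348 kN.

348 kN (block shear governs)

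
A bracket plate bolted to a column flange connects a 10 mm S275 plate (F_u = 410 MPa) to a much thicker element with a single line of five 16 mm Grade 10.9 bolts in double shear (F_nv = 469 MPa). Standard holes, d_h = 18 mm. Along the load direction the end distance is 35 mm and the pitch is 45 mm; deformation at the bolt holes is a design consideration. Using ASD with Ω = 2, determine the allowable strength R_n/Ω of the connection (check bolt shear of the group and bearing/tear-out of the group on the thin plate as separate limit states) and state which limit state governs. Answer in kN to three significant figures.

330 kN (bearing governs)

Bolt shear: A_b = π·16²/4 = 201.1 mm²; R_n = 469 × 201.1 × 5 × 2 / 1000 = 943 kN → 943 / 2 = 471 kN.
Bearing (1.2 l_c t F_u ≤ 2.4 d t F_u): upper limit = 2.4·16·10·410 / 1000 = 157.4 kN.
  Edge l_c = 35 − 18/2 = 26 → r_n = 127.9 kN; interior l_c = 45 − 18 = 27 → r_n = 132.8 kN.
  R_n,bearing = 1·127.9 + 4·132.8 = 659.3 kN → 659.3 / 2 = 330 kN.
Bearing governs: 330 kN.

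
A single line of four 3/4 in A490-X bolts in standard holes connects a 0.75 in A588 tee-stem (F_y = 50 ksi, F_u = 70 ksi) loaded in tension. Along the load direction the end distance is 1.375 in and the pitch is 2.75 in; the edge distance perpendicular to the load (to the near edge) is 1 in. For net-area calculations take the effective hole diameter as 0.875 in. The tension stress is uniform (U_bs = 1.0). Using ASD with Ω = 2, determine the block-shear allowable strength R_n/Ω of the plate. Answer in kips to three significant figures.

118 kips

Shear plane L_v = 1.375 + 3·2.75 = 9.625 in; A_gv = 9.625 × 0.75 = 7.219 in².
A_nv = (9.625 − 3.5·0.875) × 0.75 = 4.922 in².
A_nt = (1 − 0.5·0.875) × 0.75 = 0.4219 in².
0.6 F_u A_nv = 206.7 kips; 0.6 F_y A_gv = 216.6 kips → shear rupture governs the shear term.
R_n = 206.7 + 1.0 × 70 × 0.4219 = 236.2 kips.
Allowable strength R_n/Ω = 236.2 / 2 = 118 kips.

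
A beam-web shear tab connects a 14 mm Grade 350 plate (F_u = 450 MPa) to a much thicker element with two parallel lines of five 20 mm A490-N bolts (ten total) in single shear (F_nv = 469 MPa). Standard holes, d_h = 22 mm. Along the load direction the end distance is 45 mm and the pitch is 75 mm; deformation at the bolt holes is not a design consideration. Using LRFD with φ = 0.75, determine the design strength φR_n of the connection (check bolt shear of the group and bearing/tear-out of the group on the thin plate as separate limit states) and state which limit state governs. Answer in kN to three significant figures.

Bolt shear: A_b = π·20²/4 = 314.2 mm²; R_n = 469 × 314.2 × 10 × 1 / 1000 = 1473 kN → 0.75 × 1473 = 1110 kN.
Bearing (1.5 l_c t F_u ≤ 3.0 d t F_u): upper limit = 3.0·20·14·450 / 1000 = 378 kN.
  Edge l_c = 45 − 22/2 = 34 → r_n = 321.3 kN; interior l_c = 75 − 22 = 53 → r_n = 378 kN.
  R_n,bearing = 2·321.3 + 8·378 = 3667 kN → 0.75 × 3667 = 2750 kN.
Bolt shear governs: 1110 kN.

1110 kN (bolt shear governs)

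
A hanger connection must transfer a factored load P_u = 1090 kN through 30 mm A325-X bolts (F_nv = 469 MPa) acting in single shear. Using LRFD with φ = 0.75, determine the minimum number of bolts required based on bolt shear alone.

A_b = π·30²/4 = 706.9 mm².
Per-bolt design strength φR_n = 0.75 × 469 × 706.9 × 1 / 1000 = 248.6 kN.
n ≥ 1090 / 248.6 = 4.384 → use 5 bolts.

5 bolts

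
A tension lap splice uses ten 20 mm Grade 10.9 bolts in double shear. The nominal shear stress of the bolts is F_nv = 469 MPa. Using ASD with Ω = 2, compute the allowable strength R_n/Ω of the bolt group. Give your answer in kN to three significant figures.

A_b = π × 20² / 4 = 314.2 mm².
R_n = F_nv · A_b · n · n_s = 469 × 314.2 × 10 × 2 / 1000 = 2947 kN.
Allowable strength R_n/Ω = 2947 / 2 = 1470 kN.

1470 kN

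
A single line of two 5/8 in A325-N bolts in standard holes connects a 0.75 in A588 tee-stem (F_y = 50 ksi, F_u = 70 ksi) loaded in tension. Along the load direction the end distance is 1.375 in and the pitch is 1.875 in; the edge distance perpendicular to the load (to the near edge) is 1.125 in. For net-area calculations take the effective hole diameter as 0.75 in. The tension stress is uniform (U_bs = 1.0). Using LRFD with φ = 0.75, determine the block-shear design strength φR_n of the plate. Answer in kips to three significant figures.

79.7 kips

Shear plane L_v = 1.375 + 1·1.875 = 3.25 in; A_gv = 3.25 × 0.75 = 2.438 in².
A_nv = (3.25 − 1.5·0.75) × 0.75 = 1.594 in².
A_nt = (1.125 − 0.5·0.75) × 0.75 = 0.5625 in².
0.6 F_u A_nv = 66.94 kips; 0.6 F_y A_gv = 73.12 kips → shear rupture governs the shear term.
R_n = 66.94 + 1.0 × 70 × 0.5625 = 106.3 kips.
Design strength φR_n = 0.75 × 106.3 = 79.7 kips.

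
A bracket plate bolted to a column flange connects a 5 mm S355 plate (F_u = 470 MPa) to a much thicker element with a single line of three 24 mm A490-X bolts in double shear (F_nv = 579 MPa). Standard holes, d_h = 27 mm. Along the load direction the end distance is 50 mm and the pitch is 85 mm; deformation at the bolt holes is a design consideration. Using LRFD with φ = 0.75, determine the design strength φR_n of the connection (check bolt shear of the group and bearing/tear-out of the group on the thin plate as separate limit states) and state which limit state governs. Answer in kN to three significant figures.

Bolt shear: A_b = π·24²/4 = 452.4 mm²; R_n = 579 × 452.4 × 3 × 2 / 1000 = 1572 kN → 0.75 × 1572 = 1180 kN.
Bearing (1.2 l_c t F_u ≤ 2.4 d t F_u): upper limit = 2.4·24·5·470 / 1000 = 135.4 kN.
  Edge l_c = 50 − 27/2 = 36.5 → r_n = 102.9 kN; interior l_c = 85 − 27 = 58 → r_n = 135.4 kN.
  R_n,bearing = 1·102.9 + 2·135.4 = 373.7 kN → 0.75 × 373.7 = 280 kN.
Bearing governs: 280 kN.

280 kN (bearing governs)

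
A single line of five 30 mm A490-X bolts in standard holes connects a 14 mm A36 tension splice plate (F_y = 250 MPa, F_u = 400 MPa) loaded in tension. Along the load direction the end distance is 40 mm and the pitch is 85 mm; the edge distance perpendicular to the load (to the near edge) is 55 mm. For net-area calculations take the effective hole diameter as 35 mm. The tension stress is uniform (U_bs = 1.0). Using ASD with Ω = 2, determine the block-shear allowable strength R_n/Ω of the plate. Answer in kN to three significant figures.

Shear plane L_v = 40 + 4·85 = 380 mm; A_gv = 380 × 14 = 5320 mm².
A_nv = (380 − 4.5·35) × 14 = 3115 mm².
A_nt = (55 − 0.5·35) × 14 = 525 mm².
0.6 F_u A_nv = 747.6 kN; 0.6 F_y A_gv = 798 kN → shear rupture governs the shear term.
R_n = 747.6 + 1.0 × 400 × 525 / 1000 = 957.6 kN.
Allowable strength R_n/Ω = 957.6 / 2 = 479 kN.

479 kN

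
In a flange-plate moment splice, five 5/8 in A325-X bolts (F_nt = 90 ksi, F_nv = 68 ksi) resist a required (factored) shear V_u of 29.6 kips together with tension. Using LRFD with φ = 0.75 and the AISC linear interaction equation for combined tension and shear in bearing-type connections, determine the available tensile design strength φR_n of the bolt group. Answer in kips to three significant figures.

95.4 kips

A_b = π·0.625²/4 = 0.3068 in²; f_rv = 29.6 / (5 × 0.3068) = 19.3 ksi.
F'_nt = 1.3 F_nt − (F_nt / φF_nv) f_rv = 1.3·90 − (90/(0.75·68))·19.3 = 82.95 ksi, capped at F_nt → F'_nt = 82.95 ksi.
R_n = F'_nt · A_b · n = 82.95 × 0.3068 × 5 = 127.2 kips.
Design strength φR_n = 0.75 × 127.2 = 95.4 kips.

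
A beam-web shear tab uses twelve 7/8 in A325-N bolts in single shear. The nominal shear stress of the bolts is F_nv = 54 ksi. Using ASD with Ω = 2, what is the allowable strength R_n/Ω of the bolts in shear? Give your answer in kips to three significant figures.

A_b = π × 0.875² / 4 = 0.6013 in².
R_n = F_nv · A_b · n · n_s = 54 × 0.6013 × 12 × 1 = 389.7 kips.
Allowable strength R_n/Ω = 389.7 / 2 = 195 kips.

195 kips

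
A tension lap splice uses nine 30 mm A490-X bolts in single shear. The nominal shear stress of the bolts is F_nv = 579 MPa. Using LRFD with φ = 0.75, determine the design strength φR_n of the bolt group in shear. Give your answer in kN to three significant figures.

A_b = π × 30² / 4 = 706.9 mm².
R_n = F_nv · A_b · n · n_s = 579 × 706.9 × 9 × 1 / 1000 = 3683 kN.
Design strength φR_n = 0.75 × 3683 = 2760 kN.

2760 kN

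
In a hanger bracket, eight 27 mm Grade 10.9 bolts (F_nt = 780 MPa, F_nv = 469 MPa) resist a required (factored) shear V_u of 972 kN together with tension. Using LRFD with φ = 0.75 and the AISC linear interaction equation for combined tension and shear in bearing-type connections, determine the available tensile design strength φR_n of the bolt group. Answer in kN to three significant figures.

1870 kN

A_b = π·27²/4 = 572.6 mm²; f_rv = 972 × 1000 / (8 × 572.6) = 212.2 MPa.
F'_nt = 1.3 F_nt − (F_nt / φF_nv) f_rv = 1.3·780 − (780/(0.75·469))·212.2 = 543.4 MPa, capped at F_nt → F'_nt = 543.4 MPa.
R_n = F'_nt · A_b · n = 543.4 × 572.6 × 8 / 1000 = 2489 kN.
Design strength φR_n = 0.75 × 2489 = 1870 kN.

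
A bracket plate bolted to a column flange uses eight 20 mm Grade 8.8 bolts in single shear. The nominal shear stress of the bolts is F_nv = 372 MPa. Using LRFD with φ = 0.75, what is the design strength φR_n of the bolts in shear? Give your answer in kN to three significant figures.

A_b = π × 20² / 4 = 314.2 mm².
R_n = F_nv · A_b · n · n_s = 372 × 314.2 × 8 × 1 / 1000 = 934.9 kN.
Design strength φR_n = 0.75 × 934.9 = 701 kN.

701 kN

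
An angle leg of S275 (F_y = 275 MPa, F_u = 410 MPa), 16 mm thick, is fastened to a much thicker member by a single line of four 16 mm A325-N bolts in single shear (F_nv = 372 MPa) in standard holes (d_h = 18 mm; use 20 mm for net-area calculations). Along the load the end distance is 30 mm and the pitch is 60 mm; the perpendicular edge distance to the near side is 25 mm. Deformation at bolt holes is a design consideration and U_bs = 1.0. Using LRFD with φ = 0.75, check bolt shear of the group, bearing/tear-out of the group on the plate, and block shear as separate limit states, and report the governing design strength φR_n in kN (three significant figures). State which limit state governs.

Bolt shear: A_b = π·16²/4 = 201.1 mm²; R_n = 372 × 201.1 × 4 × 1 / 1000 = 299.2 kN → 0.75 × 299.2 = 224 kN.
Bearing: edge l_c = 21, r_n = 165.3 kN; interior l_c = 42, r_n = 251.9 kN; R_n = 165.3 + 3·251.9 = 921 kN → 691 kN.
Block shear: A_gv = 3360, A_nv = 2240, A_nt = 240 mm²; R_n = min(0.6F_uA_nv, 0.6F_yA_gv) + U_bs·F_u·A_nt = 649.4 kN → 487 kN.
Bolt shear governs: 224 kN.

224 kN (bolt shear governs)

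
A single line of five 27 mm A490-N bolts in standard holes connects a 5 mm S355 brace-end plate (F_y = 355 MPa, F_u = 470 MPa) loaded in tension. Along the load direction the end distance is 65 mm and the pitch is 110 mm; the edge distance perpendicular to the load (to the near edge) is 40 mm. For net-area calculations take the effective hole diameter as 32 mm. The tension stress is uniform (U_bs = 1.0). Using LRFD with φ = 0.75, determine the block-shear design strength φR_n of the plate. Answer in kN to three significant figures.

Shear plane L_v = 65 + 4·110 = 505 mm; A_gv = 505 × 5 = 2525 mm².
A_nv = (505 − 4.5·32) × 5 = 1805 mm².
A_nt = (40 − 0.5·32) × 5 = 120 mm².
0.6 F_u A_nv = 509 kN; 0.6 F_y A_gv = 537.8 kN → shear rupture governs the shear term.
R_n = 509 + 1.0 × 470 × 120 / 1000 = 565.4 kN.
Design strength φR_n = 0.75 × 565.4 = 424 kN.

424 kN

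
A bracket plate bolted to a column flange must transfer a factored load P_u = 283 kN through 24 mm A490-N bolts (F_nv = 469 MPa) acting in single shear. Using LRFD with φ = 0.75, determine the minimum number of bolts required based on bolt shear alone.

A_b = π·24²/4 = 452.4 mm².
Per-bolt design strength φR_n = 0.75 × 469 × 452.4 × 1 / 1000 = 159.1 kN.
n ≥ 283 / 159.1 = 1.778 → use 2 bolts.

2 bolts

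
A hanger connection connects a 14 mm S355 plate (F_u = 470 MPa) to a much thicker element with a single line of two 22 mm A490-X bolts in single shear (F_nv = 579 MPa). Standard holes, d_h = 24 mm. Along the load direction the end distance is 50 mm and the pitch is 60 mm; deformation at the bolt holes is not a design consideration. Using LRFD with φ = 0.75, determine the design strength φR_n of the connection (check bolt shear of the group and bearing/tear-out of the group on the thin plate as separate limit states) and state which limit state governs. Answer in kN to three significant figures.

Bolt shear: A_b = π·22²/4 = 380.1 mm²; R_n = 579 × 380.1 × 2 × 1 / 1000 = 440.2 kN → 0.75 × 440.2 = 330 kN.
Bearing (1.5 l_c t F_u ≤ 3.0 d t F_u): upper limit = 3.0·22·14·470 / 1000 = 434.3 kN.
  Edge l_c = 50 − 24/2 = 38 → r_n = 375.1 kN; interior l_c = 60 − 24 = 36 → r_n = 355.3 kN.
  R_n,bearing = 1·375.1 + 1·355.3 = 730.4 kN → 0.75 × 730.4 = 548 kN.
Bolt shear governs: 330 kN.

330 kN (bolt shear governs)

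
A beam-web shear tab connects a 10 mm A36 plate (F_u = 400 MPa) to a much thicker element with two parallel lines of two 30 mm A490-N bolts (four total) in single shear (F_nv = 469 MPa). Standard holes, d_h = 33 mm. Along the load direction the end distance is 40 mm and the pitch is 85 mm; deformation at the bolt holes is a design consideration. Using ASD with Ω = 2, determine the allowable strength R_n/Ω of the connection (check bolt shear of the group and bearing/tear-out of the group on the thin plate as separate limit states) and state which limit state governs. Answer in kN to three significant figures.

362 kN (bearing governs)

Bolt shear: A_b = π·30²/4 = 706.9 mm²; R_n = 469 × 706.9 × 4 × 1 / 1000 = 1326 kN → 1326 / 2 = 663 kN.
Bearing (1.2 l_c t F_u ≤ 2.4 d t F_u): upper limit = 2.4·30·10·400 / 1000 = 288 kN.
  Edge l_c = 40 − 33/2 = 23.5 → r_n = 112.8 kN; interior l_c = 85 − 33 = 52 → r_n = 249.6 kN.
  R_n,bearing = 2·112.8 + 2·249.6 = 724.8 kN → 724.8 / 2 = 362 kN.
Bearing governs: 362 kN.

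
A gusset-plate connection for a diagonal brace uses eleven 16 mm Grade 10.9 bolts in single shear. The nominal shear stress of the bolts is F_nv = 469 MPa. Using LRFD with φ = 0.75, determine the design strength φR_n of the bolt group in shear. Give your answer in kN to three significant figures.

A_b = π × 16² / 4 = 201.1 mm².
R_n = F_nv · A_b · n · n_s = 469 × 201.1 × 11 × 1 / 1000 = 1037 kN.
Design strength φR_n = 0.75 × 1037 = 778 kN.

778 kN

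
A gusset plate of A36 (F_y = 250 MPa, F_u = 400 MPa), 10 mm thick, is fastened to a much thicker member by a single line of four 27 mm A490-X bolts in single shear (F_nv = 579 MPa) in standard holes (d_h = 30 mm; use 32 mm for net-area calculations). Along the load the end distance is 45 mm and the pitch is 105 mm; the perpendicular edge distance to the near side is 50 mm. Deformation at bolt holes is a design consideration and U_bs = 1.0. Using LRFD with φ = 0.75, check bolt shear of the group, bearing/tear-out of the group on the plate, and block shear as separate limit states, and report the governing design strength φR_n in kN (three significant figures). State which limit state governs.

507 kN (block shear governs)

Bolt shear: A_b = π·27²/4 = 572.6 mm²; R_n = 579 × 572.6 × 4 × 1 / 1000 = 1326 kN → 0.75 × 1326 = 995 kN.
Bearing: edge l_c = 30, r_n = 144 kN; interior l_c = 75, r_n = 259.2 kN; R_n = 144 + 3·259.2 = 921.6 kN → 691 kN.
Block shear: A_gv = 3600, A_nv = 2480, A_nt = 340 mm²; R_n = min(0.6F_uA_nv, 0.6F_yA_gv) + U_bs·F_u·A_nt = 676 kN → 507 kN.
Block shear governs: 507 kN.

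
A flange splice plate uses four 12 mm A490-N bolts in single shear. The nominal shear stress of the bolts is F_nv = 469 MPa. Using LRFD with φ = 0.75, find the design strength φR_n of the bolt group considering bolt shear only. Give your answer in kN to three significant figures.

159 kN

A_b = π × 12² / 4 = 113.1 mm².
R_n = F_nv · A_b · n · n_s = 469 × 113.1 × 4 × 1 / 1000 = 212.2 kN.
Design strength φR_n = 0.75 × 212.2 = 159 kN.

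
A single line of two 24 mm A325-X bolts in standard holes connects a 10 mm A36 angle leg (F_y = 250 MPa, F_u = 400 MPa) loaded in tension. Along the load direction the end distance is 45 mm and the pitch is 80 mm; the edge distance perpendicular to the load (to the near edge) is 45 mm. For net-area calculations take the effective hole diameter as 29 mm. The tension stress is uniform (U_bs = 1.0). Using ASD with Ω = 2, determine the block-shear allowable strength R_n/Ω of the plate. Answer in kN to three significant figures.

155 kN

Shear plane L_v = 45 + 1·80 = 125 mm; A_gv = 125 × 10 = 1250 mm².
A_nv = (125 − 1.5·29) × 10 = 815 mm².
A_nt = (45 − 0.5·29) × 10 = 305 mm².
0.6 F_u A_nv = 195.6 kN; 0.6 F_y A_gv = 187.5 kN → shear yielding governs the shear term.
R_n = 187.5 + 1.0 × 400 × 305 / 1000 = 309.5 kN.
Allowable strength R_n/Ω = 309.5 / 2 = 155 kN.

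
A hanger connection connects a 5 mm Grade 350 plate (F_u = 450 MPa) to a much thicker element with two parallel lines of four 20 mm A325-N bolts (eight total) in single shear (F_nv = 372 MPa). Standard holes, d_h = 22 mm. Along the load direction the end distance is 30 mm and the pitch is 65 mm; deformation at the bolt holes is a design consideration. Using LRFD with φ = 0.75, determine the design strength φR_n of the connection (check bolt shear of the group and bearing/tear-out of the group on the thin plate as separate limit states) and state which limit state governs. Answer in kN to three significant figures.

Bolt shear: A_b = π·20²/4 = 314.2 mm²; R_n = 372 × 314.2 × 8 × 1 / 1000 = 934.9 kN → 0.75 × 934.9 = 701 kN.
Bearing (1.2 l_c t F_u ≤ 2.4 d t F_u): upper limit = 2.4·20·5·450 / 1000 = 108 kN.
  Edge l_c = 30 − 22/2 = 19 → r_n = 51.3 kN; interior l_c = 65 − 22 = 43 → r_n = 108 kN.
  R_n,bearing = 2·51.3 + 6·108 = 750.6 kN → 0.75 × 750.6 = 563 kN.
Bearing governs: 563 kN.

563 kN (bearing governs)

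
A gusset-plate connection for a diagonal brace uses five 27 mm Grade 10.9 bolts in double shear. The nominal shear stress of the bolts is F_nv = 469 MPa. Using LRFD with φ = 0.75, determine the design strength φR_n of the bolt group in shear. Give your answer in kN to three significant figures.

2010 kN

A_b = π × 27² / 4 = 572.6 mm².
R_n = F_nv · A_b · n · n_s = 469 × 572.6 × 5 × 2 / 1000 = 2685 kN.
Design strength φR_n = 0.75 × 2685 = 2010 kN.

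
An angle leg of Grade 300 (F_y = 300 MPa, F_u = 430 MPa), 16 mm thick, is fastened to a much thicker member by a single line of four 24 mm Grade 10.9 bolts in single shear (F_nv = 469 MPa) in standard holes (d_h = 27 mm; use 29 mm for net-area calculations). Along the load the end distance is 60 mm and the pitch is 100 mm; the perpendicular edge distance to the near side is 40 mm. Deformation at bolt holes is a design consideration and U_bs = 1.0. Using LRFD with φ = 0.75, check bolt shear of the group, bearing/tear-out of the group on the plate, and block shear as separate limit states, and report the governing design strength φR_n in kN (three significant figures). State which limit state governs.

Bolt shear: A_b = π·24²/4 = 452.4 mm²; R_n = 469 × 452.4 × 4 × 1 / 1000 = 848.7 kN → 0.75 × 848.7 = 637 kN.
Bearing: edge l_c = 46.5, r_n = 383.9 kN; interior l_c = 73, r_n = 396.3 kN; R_n = 383.9 + 3·396.3 = 1573 kN → 1180 kN.
Block shear: A_gv = 5760, A_nv = 4136, A_nt = 408 mm²; R_n = min(0.6F_uA_nv, 0.6F_yA_gv) + U_bs·F_u·A_nt = 1212 kN → 909 kN.
Bolt shear governs: 637 kN.

637 kN (bolt shear governs)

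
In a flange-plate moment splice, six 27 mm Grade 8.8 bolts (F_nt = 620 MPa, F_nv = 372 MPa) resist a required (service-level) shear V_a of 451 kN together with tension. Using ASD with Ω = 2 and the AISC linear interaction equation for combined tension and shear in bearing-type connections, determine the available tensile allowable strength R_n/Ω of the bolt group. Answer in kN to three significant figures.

633 kN

A_b = π·27²/4 = 572.6 mm²; f_rv = 451 × 1000 / (6 × 572.6) = 131.3 MPa.
F'_nt = 1.3 F_nt − (Ω F_nt / F_nv) f_rv = 1.3·620 − (2·620/372)·131.3 = 368.4 MPa, capped at F_nt → F'_nt = 368.4 MPa.
R_n = F'_nt · A_b · n = 368.4 × 572.6 × 6 / 1000 = 1266 kN.
Allowable strength R_n/Ω = 1266 / 2 = 633 kN.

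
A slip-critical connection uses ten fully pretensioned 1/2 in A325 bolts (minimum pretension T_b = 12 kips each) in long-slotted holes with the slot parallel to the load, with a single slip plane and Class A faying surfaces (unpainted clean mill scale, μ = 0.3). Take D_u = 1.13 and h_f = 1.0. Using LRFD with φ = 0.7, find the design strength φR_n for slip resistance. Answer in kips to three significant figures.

R_n = μ · D_u · h_f · T_b · n_s · n_b = 0.3 × 1.13 × 1.0 × 12 × 1 × 10 = 40.68 kips.
Design strength φR_n = 0.7 × 40.68 = 28.5 kips.

28.5 kips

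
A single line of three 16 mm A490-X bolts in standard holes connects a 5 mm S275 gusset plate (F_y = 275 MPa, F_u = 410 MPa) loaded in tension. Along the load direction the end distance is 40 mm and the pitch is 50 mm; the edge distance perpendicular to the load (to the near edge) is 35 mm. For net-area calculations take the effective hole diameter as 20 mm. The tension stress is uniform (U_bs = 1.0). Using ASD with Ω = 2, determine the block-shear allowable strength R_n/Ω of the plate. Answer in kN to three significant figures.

81 kN

Shear plane L_v = 40 + 2·50 = 140 mm; A_gv = 140 × 5 = 700 mm².
A_nv = (140 − 2.5·20) × 5 = 450 mm².
A_nt = (35 − 0.5·20) × 5 = 125 mm².
0.6 F_u A_nv = 110.7 kN; 0.6 F_y A_gv = 115.5 kN → shear rupture governs the shear term.
R_n = 110.7 + 1.0 × 410 × 125 / 1000 = 161.9 kN.
Allowable strength R_n/Ω = 161.9 / 2 = 81 kN.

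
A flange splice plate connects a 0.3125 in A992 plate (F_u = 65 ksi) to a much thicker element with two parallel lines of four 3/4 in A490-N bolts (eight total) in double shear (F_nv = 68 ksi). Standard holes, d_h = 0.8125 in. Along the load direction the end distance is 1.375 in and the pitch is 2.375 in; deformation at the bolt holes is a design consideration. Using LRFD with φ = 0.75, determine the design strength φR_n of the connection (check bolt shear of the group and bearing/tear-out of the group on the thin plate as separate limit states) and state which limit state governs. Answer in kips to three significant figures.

Bolt shear: A_b = π·0.75²/4 = 0.4418 in²; R_n = 68 × 0.4418 × 8 × 2 = 480.7 kips → 0.75 × 480.7 = 360 kips.
Bearing (1.2 l_c t F_u ≤ 2.4 d t F_u): upper limit = 2.4·0.75·0.3125·65 = 36.56 kips.
  Edge l_c = 1.375 − 0.8125/2 = 0.9688 → r_n = 23.61 kips; interior l_c = 2.375 − 0.8125 = 1.562 → r_n = 36.56 kips.
  R_n,bearing = 2·23.61 + 6·36.56 = 266.6 kips → 0.75 × 266.6 = 200 kips.
Bearing governs: 200 kips.

200 kips (bearing governs)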